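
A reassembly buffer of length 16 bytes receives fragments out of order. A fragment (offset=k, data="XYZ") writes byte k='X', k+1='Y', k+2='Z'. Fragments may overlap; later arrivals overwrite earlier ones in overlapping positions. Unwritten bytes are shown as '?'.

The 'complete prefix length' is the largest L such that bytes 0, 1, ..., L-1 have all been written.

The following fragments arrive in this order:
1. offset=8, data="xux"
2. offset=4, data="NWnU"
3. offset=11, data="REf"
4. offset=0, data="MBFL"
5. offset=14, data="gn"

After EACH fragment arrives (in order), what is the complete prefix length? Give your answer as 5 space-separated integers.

Fragment 1: offset=8 data="xux" -> buffer=????????xux????? -> prefix_len=0
Fragment 2: offset=4 data="NWnU" -> buffer=????NWnUxux????? -> prefix_len=0
Fragment 3: offset=11 data="REf" -> buffer=????NWnUxuxREf?? -> prefix_len=0
Fragment 4: offset=0 data="MBFL" -> buffer=MBFLNWnUxuxREf?? -> prefix_len=14
Fragment 5: offset=14 data="gn" -> buffer=MBFLNWnUxuxREfgn -> prefix_len=16

Answer: 0 0 0 14 16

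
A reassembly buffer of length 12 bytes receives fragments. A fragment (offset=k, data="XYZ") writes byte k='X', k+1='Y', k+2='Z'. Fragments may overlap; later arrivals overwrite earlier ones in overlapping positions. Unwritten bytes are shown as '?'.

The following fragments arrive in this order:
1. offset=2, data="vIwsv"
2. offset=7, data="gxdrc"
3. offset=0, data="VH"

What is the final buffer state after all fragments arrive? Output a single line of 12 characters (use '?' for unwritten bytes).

Answer: VHvIwsvgxdrc

Derivation:
Fragment 1: offset=2 data="vIwsv" -> buffer=??vIwsv?????
Fragment 2: offset=7 data="gxdrc" -> buffer=??vIwsvgxdrc
Fragment 3: offset=0 data="VH" -> buffer=VHvIwsvgxdrc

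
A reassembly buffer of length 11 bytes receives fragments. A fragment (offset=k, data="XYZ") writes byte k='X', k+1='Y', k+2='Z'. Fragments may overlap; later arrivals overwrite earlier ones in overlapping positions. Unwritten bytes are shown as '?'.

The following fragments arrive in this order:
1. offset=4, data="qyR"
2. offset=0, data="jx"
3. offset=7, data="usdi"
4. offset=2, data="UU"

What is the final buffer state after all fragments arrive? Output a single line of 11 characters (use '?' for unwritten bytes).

Fragment 1: offset=4 data="qyR" -> buffer=????qyR????
Fragment 2: offset=0 data="jx" -> buffer=jx??qyR????
Fragment 3: offset=7 data="usdi" -> buffer=jx??qyRusdi
Fragment 4: offset=2 data="UU" -> buffer=jxUUqyRusdi

Answer: jxUUqyRusdi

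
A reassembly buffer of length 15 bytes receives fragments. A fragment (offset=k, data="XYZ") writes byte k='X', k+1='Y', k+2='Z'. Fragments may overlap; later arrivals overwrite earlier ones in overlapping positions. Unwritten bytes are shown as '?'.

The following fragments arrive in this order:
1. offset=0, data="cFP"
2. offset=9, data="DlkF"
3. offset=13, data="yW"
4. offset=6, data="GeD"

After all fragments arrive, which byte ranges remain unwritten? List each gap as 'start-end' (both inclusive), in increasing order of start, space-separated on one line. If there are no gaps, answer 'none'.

Fragment 1: offset=0 len=3
Fragment 2: offset=9 len=4
Fragment 3: offset=13 len=2
Fragment 4: offset=6 len=3
Gaps: 3-5

Answer: 3-5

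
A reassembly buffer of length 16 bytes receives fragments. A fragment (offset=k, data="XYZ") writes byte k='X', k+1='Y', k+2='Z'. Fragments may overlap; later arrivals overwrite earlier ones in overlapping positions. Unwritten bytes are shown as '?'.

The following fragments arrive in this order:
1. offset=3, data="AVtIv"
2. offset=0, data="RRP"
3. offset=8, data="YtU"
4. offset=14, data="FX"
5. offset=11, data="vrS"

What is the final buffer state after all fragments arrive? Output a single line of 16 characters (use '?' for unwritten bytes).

Fragment 1: offset=3 data="AVtIv" -> buffer=???AVtIv????????
Fragment 2: offset=0 data="RRP" -> buffer=RRPAVtIv????????
Fragment 3: offset=8 data="YtU" -> buffer=RRPAVtIvYtU?????
Fragment 4: offset=14 data="FX" -> buffer=RRPAVtIvYtU???FX
Fragment 5: offset=11 data="vrS" -> buffer=RRPAVtIvYtUvrSFX

Answer: RRPAVtIvYtUvrSFX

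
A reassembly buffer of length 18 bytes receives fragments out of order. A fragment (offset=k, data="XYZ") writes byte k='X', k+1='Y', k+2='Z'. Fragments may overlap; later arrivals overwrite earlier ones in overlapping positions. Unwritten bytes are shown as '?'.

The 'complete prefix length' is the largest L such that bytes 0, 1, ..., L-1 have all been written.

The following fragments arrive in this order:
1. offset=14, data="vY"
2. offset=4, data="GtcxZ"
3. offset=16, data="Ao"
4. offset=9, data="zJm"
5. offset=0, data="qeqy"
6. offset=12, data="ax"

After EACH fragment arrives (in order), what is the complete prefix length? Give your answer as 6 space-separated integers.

Fragment 1: offset=14 data="vY" -> buffer=??????????????vY?? -> prefix_len=0
Fragment 2: offset=4 data="GtcxZ" -> buffer=????GtcxZ?????vY?? -> prefix_len=0
Fragment 3: offset=16 data="Ao" -> buffer=????GtcxZ?????vYAo -> prefix_len=0
Fragment 4: offset=9 data="zJm" -> buffer=????GtcxZzJm??vYAo -> prefix_len=0
Fragment 5: offset=0 data="qeqy" -> buffer=qeqyGtcxZzJm??vYAo -> prefix_len=12
Fragment 6: offset=12 data="ax" -> buffer=qeqyGtcxZzJmaxvYAo -> prefix_len=18

Answer: 0 0 0 0 12 18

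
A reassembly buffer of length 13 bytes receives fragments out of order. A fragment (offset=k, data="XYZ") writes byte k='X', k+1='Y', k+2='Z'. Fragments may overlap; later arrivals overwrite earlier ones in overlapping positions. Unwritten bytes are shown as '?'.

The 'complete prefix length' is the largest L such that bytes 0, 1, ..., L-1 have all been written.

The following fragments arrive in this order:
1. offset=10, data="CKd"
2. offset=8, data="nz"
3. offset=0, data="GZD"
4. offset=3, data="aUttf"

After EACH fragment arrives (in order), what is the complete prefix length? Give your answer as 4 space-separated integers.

Fragment 1: offset=10 data="CKd" -> buffer=??????????CKd -> prefix_len=0
Fragment 2: offset=8 data="nz" -> buffer=????????nzCKd -> prefix_len=0
Fragment 3: offset=0 data="GZD" -> buffer=GZD?????nzCKd -> prefix_len=3
Fragment 4: offset=3 data="aUttf" -> buffer=GZDaUttfnzCKd -> prefix_len=13

Answer: 0 0 3 13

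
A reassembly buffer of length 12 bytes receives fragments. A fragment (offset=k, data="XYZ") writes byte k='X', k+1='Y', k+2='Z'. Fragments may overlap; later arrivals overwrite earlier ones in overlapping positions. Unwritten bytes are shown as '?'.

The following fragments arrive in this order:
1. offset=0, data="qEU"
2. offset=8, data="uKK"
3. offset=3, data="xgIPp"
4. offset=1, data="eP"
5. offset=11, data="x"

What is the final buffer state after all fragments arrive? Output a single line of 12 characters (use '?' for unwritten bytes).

Fragment 1: offset=0 data="qEU" -> buffer=qEU?????????
Fragment 2: offset=8 data="uKK" -> buffer=qEU?????uKK?
Fragment 3: offset=3 data="xgIPp" -> buffer=qEUxgIPpuKK?
Fragment 4: offset=1 data="eP" -> buffer=qePxgIPpuKK?
Fragment 5: offset=11 data="x" -> buffer=qePxgIPpuKKx

Answer: qePxgIPpuKKx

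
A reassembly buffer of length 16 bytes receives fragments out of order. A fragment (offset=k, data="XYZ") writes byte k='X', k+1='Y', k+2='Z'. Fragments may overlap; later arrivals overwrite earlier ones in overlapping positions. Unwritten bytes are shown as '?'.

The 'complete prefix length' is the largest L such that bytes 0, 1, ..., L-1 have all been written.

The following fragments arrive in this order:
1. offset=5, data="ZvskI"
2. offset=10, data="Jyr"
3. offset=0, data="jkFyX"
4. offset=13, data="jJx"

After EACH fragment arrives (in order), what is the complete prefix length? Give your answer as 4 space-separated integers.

Fragment 1: offset=5 data="ZvskI" -> buffer=?????ZvskI?????? -> prefix_len=0
Fragment 2: offset=10 data="Jyr" -> buffer=?????ZvskIJyr??? -> prefix_len=0
Fragment 3: offset=0 data="jkFyX" -> buffer=jkFyXZvskIJyr??? -> prefix_len=13
Fragment 4: offset=13 data="jJx" -> buffer=jkFyXZvskIJyrjJx -> prefix_len=16

Answer: 0 0 13 16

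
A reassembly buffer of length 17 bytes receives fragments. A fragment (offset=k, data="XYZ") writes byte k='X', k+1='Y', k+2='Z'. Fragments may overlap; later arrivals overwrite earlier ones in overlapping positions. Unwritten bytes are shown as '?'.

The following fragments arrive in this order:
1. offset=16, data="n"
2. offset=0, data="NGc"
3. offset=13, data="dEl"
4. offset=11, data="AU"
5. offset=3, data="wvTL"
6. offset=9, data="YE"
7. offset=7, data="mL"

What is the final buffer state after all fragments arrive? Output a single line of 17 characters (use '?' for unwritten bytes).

Answer: NGcwvTLmLYEAUdEln

Derivation:
Fragment 1: offset=16 data="n" -> buffer=????????????????n
Fragment 2: offset=0 data="NGc" -> buffer=NGc?????????????n
Fragment 3: offset=13 data="dEl" -> buffer=NGc??????????dEln
Fragment 4: offset=11 data="AU" -> buffer=NGc????????AUdEln
Fragment 5: offset=3 data="wvTL" -> buffer=NGcwvTL????AUdEln
Fragment 6: offset=9 data="YE" -> buffer=NGcwvTL??YEAUdEln
Fragment 7: offset=7 data="mL" -> buffer=NGcwvTLmLYEAUdEln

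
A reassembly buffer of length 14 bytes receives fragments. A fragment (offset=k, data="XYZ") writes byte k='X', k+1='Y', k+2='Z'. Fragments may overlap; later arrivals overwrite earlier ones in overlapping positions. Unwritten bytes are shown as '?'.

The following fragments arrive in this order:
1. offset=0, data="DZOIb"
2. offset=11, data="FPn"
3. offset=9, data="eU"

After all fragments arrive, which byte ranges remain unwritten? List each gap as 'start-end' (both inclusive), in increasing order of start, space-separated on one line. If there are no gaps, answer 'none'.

Fragment 1: offset=0 len=5
Fragment 2: offset=11 len=3
Fragment 3: offset=9 len=2
Gaps: 5-8

Answer: 5-8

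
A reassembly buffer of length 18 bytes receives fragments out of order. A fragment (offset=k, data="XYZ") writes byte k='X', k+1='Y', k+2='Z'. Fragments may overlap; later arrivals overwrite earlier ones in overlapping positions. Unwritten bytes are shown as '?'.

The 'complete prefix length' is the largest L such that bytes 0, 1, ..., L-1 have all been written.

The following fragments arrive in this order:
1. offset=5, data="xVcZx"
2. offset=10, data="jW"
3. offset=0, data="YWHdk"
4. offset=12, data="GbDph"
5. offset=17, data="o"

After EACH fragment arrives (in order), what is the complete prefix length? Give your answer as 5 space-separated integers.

Answer: 0 0 12 17 18

Derivation:
Fragment 1: offset=5 data="xVcZx" -> buffer=?????xVcZx???????? -> prefix_len=0
Fragment 2: offset=10 data="jW" -> buffer=?????xVcZxjW?????? -> prefix_len=0
Fragment 3: offset=0 data="YWHdk" -> buffer=YWHdkxVcZxjW?????? -> prefix_len=12
Fragment 4: offset=12 data="GbDph" -> buffer=YWHdkxVcZxjWGbDph? -> prefix_len=17
Fragment 5: offset=17 data="o" -> buffer=YWHdkxVcZxjWGbDpho -> prefix_len=18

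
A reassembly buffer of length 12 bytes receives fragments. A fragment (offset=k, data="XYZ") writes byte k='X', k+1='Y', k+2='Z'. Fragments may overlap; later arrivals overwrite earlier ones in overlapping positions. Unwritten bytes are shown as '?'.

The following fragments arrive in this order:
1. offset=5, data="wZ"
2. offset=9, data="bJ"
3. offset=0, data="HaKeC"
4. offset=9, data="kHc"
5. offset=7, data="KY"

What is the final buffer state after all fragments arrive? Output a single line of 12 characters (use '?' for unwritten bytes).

Fragment 1: offset=5 data="wZ" -> buffer=?????wZ?????
Fragment 2: offset=9 data="bJ" -> buffer=?????wZ??bJ?
Fragment 3: offset=0 data="HaKeC" -> buffer=HaKeCwZ??bJ?
Fragment 4: offset=9 data="kHc" -> buffer=HaKeCwZ??kHc
Fragment 5: offset=7 data="KY" -> buffer=HaKeCwZKYkHc

Answer: HaKeCwZKYkHc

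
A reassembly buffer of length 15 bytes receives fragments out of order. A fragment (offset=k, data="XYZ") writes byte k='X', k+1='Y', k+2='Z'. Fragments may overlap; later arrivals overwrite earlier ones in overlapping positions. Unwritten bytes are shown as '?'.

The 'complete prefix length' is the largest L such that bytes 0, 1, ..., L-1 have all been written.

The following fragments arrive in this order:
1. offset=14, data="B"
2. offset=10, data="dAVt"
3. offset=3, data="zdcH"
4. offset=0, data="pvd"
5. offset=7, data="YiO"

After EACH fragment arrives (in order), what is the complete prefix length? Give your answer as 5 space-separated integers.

Answer: 0 0 0 7 15

Derivation:
Fragment 1: offset=14 data="B" -> buffer=??????????????B -> prefix_len=0
Fragment 2: offset=10 data="dAVt" -> buffer=??????????dAVtB -> prefix_len=0
Fragment 3: offset=3 data="zdcH" -> buffer=???zdcH???dAVtB -> prefix_len=0
Fragment 4: offset=0 data="pvd" -> buffer=pvdzdcH???dAVtB -> prefix_len=7
Fragment 5: offset=7 data="YiO" -> buffer=pvdzdcHYiOdAVtB -> prefix_len=15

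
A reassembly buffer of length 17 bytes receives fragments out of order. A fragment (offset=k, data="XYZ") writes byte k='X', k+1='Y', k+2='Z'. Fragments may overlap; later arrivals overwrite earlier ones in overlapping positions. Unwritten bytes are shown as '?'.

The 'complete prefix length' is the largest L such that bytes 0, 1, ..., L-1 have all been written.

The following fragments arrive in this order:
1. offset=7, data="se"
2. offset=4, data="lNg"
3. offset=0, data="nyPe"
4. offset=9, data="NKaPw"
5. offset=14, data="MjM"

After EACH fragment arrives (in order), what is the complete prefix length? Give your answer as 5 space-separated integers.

Fragment 1: offset=7 data="se" -> buffer=???????se???????? -> prefix_len=0
Fragment 2: offset=4 data="lNg" -> buffer=????lNgse???????? -> prefix_len=0
Fragment 3: offset=0 data="nyPe" -> buffer=nyPelNgse???????? -> prefix_len=9
Fragment 4: offset=9 data="NKaPw" -> buffer=nyPelNgseNKaPw??? -> prefix_len=14
Fragment 5: offset=14 data="MjM" -> buffer=nyPelNgseNKaPwMjM -> prefix_len=17

Answer: 0 0 9 14 17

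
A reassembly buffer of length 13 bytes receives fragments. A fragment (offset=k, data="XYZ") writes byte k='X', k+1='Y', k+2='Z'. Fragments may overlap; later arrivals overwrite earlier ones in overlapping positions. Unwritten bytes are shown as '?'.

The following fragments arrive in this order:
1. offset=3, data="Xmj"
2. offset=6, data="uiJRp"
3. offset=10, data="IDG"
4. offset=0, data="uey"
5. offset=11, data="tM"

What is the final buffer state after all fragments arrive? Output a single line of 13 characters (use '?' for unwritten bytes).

Answer: ueyXmjuiJRItM

Derivation:
Fragment 1: offset=3 data="Xmj" -> buffer=???Xmj???????
Fragment 2: offset=6 data="uiJRp" -> buffer=???XmjuiJRp??
Fragment 3: offset=10 data="IDG" -> buffer=???XmjuiJRIDG
Fragment 4: offset=0 data="uey" -> buffer=ueyXmjuiJRIDG
Fragment 5: offset=11 data="tM" -> buffer=ueyXmjuiJRItM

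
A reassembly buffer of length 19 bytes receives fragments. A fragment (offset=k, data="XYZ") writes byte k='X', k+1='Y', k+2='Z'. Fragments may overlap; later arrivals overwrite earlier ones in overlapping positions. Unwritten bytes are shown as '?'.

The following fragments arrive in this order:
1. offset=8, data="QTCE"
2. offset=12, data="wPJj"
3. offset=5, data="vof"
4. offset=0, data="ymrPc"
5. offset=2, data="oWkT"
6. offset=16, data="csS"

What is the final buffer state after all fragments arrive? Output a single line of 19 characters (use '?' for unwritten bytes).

Fragment 1: offset=8 data="QTCE" -> buffer=????????QTCE???????
Fragment 2: offset=12 data="wPJj" -> buffer=????????QTCEwPJj???
Fragment 3: offset=5 data="vof" -> buffer=?????vofQTCEwPJj???
Fragment 4: offset=0 data="ymrPc" -> buffer=ymrPcvofQTCEwPJj???
Fragment 5: offset=2 data="oWkT" -> buffer=ymoWkTofQTCEwPJj???
Fragment 6: offset=16 data="csS" -> buffer=ymoWkTofQTCEwPJjcsS

Answer: ymoWkTofQTCEwPJjcsS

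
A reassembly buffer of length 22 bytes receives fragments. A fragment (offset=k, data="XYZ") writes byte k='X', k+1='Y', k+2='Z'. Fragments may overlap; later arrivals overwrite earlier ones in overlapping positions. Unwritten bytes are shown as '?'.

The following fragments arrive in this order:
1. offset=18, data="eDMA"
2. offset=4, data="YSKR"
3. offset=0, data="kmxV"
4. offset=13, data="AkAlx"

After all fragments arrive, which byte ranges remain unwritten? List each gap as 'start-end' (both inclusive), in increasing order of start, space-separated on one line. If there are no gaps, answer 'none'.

Answer: 8-12

Derivation:
Fragment 1: offset=18 len=4
Fragment 2: offset=4 len=4
Fragment 3: offset=0 len=4
Fragment 4: offset=13 len=5
Gaps: 8-12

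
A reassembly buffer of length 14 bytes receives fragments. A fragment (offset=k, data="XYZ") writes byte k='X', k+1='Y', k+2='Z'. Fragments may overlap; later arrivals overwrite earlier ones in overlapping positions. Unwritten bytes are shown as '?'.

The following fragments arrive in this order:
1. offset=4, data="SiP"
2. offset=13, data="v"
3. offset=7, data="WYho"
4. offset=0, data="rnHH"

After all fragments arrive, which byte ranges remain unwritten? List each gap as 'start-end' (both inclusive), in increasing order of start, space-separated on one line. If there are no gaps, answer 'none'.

Answer: 11-12

Derivation:
Fragment 1: offset=4 len=3
Fragment 2: offset=13 len=1
Fragment 3: offset=7 len=4
Fragment 4: offset=0 len=4
Gaps: 11-12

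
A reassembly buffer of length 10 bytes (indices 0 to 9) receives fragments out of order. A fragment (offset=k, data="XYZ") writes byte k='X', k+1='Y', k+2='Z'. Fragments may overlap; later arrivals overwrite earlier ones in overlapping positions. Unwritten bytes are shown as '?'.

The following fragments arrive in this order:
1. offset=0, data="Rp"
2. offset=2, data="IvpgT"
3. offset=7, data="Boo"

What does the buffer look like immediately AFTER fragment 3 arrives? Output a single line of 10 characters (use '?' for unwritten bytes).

Fragment 1: offset=0 data="Rp" -> buffer=Rp????????
Fragment 2: offset=2 data="IvpgT" -> buffer=RpIvpgT???
Fragment 3: offset=7 data="Boo" -> buffer=RpIvpgTBoo

Answer: RpIvpgTBoo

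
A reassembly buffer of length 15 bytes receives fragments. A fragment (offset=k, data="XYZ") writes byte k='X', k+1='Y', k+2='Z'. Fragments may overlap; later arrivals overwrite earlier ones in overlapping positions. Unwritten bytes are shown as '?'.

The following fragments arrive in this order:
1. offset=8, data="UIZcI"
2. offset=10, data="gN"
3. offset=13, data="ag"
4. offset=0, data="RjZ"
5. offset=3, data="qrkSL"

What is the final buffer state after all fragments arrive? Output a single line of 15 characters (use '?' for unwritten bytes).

Answer: RjZqrkSLUIgNIag

Derivation:
Fragment 1: offset=8 data="UIZcI" -> buffer=????????UIZcI??
Fragment 2: offset=10 data="gN" -> buffer=????????UIgNI??
Fragment 3: offset=13 data="ag" -> buffer=????????UIgNIag
Fragment 4: offset=0 data="RjZ" -> buffer=RjZ?????UIgNIag
Fragment 5: offset=3 data="qrkSL" -> buffer=RjZqrkSLUIgNIag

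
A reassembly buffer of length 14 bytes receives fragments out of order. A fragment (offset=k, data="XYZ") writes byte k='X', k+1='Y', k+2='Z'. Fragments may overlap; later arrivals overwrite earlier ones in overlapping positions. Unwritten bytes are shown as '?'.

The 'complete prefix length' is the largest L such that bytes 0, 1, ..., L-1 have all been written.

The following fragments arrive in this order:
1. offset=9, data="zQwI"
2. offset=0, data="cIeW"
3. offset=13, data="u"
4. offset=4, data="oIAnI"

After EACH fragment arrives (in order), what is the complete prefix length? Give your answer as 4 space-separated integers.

Answer: 0 4 4 14

Derivation:
Fragment 1: offset=9 data="zQwI" -> buffer=?????????zQwI? -> prefix_len=0
Fragment 2: offset=0 data="cIeW" -> buffer=cIeW?????zQwI? -> prefix_len=4
Fragment 3: offset=13 data="u" -> buffer=cIeW?????zQwIu -> prefix_len=4
Fragment 4: offset=4 data="oIAnI" -> buffer=cIeWoIAnIzQwIu -> prefix_len=14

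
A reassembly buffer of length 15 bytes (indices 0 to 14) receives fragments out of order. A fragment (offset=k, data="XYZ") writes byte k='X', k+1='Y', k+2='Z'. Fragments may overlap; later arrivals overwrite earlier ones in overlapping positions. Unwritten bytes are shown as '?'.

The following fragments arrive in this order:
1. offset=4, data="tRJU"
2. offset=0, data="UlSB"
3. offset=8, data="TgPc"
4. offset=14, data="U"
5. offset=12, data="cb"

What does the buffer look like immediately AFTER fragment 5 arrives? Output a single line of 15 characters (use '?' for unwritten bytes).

Fragment 1: offset=4 data="tRJU" -> buffer=????tRJU???????
Fragment 2: offset=0 data="UlSB" -> buffer=UlSBtRJU???????
Fragment 3: offset=8 data="TgPc" -> buffer=UlSBtRJUTgPc???
Fragment 4: offset=14 data="U" -> buffer=UlSBtRJUTgPc??U
Fragment 5: offset=12 data="cb" -> buffer=UlSBtRJUTgPccbU

Answer: UlSBtRJUTgPccbU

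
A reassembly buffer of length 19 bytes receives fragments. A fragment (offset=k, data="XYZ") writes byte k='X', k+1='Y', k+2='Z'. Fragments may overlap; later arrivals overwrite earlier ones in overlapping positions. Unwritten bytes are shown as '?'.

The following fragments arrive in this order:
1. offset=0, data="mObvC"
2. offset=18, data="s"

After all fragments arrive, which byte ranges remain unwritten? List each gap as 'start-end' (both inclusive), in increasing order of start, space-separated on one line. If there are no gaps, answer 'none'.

Fragment 1: offset=0 len=5
Fragment 2: offset=18 len=1
Gaps: 5-17

Answer: 5-17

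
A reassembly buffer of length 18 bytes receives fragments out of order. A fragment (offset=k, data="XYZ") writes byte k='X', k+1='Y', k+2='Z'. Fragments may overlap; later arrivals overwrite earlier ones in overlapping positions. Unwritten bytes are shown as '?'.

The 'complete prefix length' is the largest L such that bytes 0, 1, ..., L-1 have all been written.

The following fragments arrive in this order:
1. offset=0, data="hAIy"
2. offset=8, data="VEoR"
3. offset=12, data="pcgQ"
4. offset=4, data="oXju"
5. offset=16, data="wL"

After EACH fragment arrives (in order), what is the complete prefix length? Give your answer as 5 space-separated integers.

Answer: 4 4 4 16 18

Derivation:
Fragment 1: offset=0 data="hAIy" -> buffer=hAIy?????????????? -> prefix_len=4
Fragment 2: offset=8 data="VEoR" -> buffer=hAIy????VEoR?????? -> prefix_len=4
Fragment 3: offset=12 data="pcgQ" -> buffer=hAIy????VEoRpcgQ?? -> prefix_len=4
Fragment 4: offset=4 data="oXju" -> buffer=hAIyoXjuVEoRpcgQ?? -> prefix_len=16
Fragment 5: offset=16 data="wL" -> buffer=hAIyoXjuVEoRpcgQwL -> prefix_len=18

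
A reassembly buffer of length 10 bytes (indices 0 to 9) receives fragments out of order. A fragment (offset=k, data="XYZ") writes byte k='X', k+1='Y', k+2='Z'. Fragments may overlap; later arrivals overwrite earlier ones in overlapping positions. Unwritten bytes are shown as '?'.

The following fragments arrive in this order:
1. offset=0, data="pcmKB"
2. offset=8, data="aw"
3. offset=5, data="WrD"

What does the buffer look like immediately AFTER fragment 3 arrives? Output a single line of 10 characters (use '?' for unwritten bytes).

Answer: pcmKBWrDaw

Derivation:
Fragment 1: offset=0 data="pcmKB" -> buffer=pcmKB?????
Fragment 2: offset=8 data="aw" -> buffer=pcmKB???aw
Fragment 3: offset=5 data="WrD" -> buffer=pcmKBWrDaw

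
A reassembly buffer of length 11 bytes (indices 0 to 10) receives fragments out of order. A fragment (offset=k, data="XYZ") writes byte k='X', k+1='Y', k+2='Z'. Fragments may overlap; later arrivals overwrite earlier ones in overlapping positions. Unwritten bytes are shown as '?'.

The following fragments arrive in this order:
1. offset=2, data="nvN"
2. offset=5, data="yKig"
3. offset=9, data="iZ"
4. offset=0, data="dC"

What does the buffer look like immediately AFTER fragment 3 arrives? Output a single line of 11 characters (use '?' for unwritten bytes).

Answer: ??nvNyKigiZ

Derivation:
Fragment 1: offset=2 data="nvN" -> buffer=??nvN??????
Fragment 2: offset=5 data="yKig" -> buffer=??nvNyKig??
Fragment 3: offset=9 data="iZ" -> buffer=??nvNyKigiZ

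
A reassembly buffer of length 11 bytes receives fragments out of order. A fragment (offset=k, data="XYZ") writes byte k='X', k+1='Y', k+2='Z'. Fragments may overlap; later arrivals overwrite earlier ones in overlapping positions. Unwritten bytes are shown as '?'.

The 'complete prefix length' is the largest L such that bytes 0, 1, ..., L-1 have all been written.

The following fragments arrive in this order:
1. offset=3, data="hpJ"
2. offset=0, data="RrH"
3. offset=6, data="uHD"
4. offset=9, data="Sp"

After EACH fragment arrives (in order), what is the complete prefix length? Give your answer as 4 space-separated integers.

Answer: 0 6 9 11

Derivation:
Fragment 1: offset=3 data="hpJ" -> buffer=???hpJ????? -> prefix_len=0
Fragment 2: offset=0 data="RrH" -> buffer=RrHhpJ????? -> prefix_len=6
Fragment 3: offset=6 data="uHD" -> buffer=RrHhpJuHD?? -> prefix_len=9
Fragment 4: offset=9 data="Sp" -> buffer=RrHhpJuHDSp -> prefix_len=11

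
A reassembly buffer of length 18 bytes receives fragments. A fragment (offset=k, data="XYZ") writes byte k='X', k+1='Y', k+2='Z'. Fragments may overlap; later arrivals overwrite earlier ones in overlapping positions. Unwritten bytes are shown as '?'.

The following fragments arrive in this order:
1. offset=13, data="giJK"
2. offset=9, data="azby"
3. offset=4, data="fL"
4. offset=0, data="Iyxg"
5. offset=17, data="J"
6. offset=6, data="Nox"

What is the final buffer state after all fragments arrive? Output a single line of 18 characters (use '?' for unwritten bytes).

Answer: IyxgfLNoxazbygiJKJ

Derivation:
Fragment 1: offset=13 data="giJK" -> buffer=?????????????giJK?
Fragment 2: offset=9 data="azby" -> buffer=?????????azbygiJK?
Fragment 3: offset=4 data="fL" -> buffer=????fL???azbygiJK?
Fragment 4: offset=0 data="Iyxg" -> buffer=IyxgfL???azbygiJK?
Fragment 5: offset=17 data="J" -> buffer=IyxgfL???azbygiJKJ
Fragment 6: offset=6 data="Nox" -> buffer=IyxgfLNoxazbygiJKJ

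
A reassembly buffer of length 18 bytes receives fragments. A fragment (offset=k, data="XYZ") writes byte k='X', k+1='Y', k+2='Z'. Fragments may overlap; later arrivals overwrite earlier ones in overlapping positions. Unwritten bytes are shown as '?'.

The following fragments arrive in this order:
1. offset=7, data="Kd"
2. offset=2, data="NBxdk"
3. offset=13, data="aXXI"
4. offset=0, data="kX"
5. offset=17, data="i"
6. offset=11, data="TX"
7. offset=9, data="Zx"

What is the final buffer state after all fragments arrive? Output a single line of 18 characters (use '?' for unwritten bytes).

Fragment 1: offset=7 data="Kd" -> buffer=???????Kd?????????
Fragment 2: offset=2 data="NBxdk" -> buffer=??NBxdkKd?????????
Fragment 3: offset=13 data="aXXI" -> buffer=??NBxdkKd????aXXI?
Fragment 4: offset=0 data="kX" -> buffer=kXNBxdkKd????aXXI?
Fragment 5: offset=17 data="i" -> buffer=kXNBxdkKd????aXXIi
Fragment 6: offset=11 data="TX" -> buffer=kXNBxdkKd??TXaXXIi
Fragment 7: offset=9 data="Zx" -> buffer=kXNBxdkKdZxTXaXXIi

Answer: kXNBxdkKdZxTXaXXIi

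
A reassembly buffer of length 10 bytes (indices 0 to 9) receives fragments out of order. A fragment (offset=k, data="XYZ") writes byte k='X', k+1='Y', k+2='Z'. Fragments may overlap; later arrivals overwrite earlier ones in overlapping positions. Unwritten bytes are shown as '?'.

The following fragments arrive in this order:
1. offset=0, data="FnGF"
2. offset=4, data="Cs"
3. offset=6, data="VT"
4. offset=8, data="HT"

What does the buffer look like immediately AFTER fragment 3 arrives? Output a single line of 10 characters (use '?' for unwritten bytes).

Answer: FnGFCsVT??

Derivation:
Fragment 1: offset=0 data="FnGF" -> buffer=FnGF??????
Fragment 2: offset=4 data="Cs" -> buffer=FnGFCs????
Fragment 3: offset=6 data="VT" -> buffer=FnGFCsVT??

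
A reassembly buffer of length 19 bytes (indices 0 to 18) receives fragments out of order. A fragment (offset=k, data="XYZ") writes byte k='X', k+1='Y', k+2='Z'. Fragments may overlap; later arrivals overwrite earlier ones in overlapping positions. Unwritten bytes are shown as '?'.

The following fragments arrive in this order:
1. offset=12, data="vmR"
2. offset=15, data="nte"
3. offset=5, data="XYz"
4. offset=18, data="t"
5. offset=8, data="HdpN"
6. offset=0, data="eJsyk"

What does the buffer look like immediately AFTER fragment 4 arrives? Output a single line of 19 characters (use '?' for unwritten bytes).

Fragment 1: offset=12 data="vmR" -> buffer=????????????vmR????
Fragment 2: offset=15 data="nte" -> buffer=????????????vmRnte?
Fragment 3: offset=5 data="XYz" -> buffer=?????XYz????vmRnte?
Fragment 4: offset=18 data="t" -> buffer=?????XYz????vmRntet

Answer: ?????XYz????vmRntet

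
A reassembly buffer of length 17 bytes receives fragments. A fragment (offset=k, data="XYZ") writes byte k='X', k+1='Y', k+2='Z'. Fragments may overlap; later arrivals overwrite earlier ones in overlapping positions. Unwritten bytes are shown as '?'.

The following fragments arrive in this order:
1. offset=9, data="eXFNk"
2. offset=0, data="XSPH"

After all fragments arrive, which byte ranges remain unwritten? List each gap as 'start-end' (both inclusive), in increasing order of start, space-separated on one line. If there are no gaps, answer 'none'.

Answer: 4-8 14-16

Derivation:
Fragment 1: offset=9 len=5
Fragment 2: offset=0 len=4
Gaps: 4-8 14-16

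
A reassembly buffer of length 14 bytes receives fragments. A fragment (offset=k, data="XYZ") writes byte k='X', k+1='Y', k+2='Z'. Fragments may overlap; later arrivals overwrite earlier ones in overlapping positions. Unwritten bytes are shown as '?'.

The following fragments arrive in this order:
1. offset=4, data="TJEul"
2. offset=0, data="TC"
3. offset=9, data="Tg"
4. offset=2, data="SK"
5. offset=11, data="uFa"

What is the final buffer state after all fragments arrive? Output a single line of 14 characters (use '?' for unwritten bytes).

Fragment 1: offset=4 data="TJEul" -> buffer=????TJEul?????
Fragment 2: offset=0 data="TC" -> buffer=TC??TJEul?????
Fragment 3: offset=9 data="Tg" -> buffer=TC??TJEulTg???
Fragment 4: offset=2 data="SK" -> buffer=TCSKTJEulTg???
Fragment 5: offset=11 data="uFa" -> buffer=TCSKTJEulTguFa

Answer: TCSKTJEulTguFa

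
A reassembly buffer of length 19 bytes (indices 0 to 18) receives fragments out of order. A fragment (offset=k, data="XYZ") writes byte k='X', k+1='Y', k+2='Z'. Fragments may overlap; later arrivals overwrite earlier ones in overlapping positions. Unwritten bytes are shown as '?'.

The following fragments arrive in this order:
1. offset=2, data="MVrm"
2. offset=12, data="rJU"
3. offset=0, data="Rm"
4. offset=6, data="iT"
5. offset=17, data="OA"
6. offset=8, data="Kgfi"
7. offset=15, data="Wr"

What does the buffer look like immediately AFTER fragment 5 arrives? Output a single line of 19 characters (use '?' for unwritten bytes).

Answer: RmMVrmiT????rJU??OA

Derivation:
Fragment 1: offset=2 data="MVrm" -> buffer=??MVrm?????????????
Fragment 2: offset=12 data="rJU" -> buffer=??MVrm??????rJU????
Fragment 3: offset=0 data="Rm" -> buffer=RmMVrm??????rJU????
Fragment 4: offset=6 data="iT" -> buffer=RmMVrmiT????rJU????
Fragment 5: offset=17 data="OA" -> buffer=RmMVrmiT????rJU??OA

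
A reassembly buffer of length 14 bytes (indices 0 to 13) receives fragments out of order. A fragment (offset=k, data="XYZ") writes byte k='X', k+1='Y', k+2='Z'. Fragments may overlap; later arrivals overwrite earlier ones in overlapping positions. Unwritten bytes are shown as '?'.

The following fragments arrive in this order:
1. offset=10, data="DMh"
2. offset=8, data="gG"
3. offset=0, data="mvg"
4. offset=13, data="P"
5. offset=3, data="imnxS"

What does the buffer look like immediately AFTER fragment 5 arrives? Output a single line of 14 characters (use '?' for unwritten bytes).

Answer: mvgimnxSgGDMhP

Derivation:
Fragment 1: offset=10 data="DMh" -> buffer=??????????DMh?
Fragment 2: offset=8 data="gG" -> buffer=????????gGDMh?
Fragment 3: offset=0 data="mvg" -> buffer=mvg?????gGDMh?
Fragment 4: offset=13 data="P" -> buffer=mvg?????gGDMhP
Fragment 5: offset=3 data="imnxS" -> buffer=mvgimnxSgGDMhP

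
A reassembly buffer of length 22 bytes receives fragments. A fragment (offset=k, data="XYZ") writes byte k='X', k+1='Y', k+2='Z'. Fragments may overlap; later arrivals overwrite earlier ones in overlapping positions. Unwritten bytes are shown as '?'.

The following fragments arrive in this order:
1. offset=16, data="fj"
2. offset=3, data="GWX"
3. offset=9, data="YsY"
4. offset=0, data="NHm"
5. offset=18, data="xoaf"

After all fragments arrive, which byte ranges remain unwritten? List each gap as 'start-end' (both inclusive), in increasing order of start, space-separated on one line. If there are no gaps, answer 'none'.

Answer: 6-8 12-15

Derivation:
Fragment 1: offset=16 len=2
Fragment 2: offset=3 len=3
Fragment 3: offset=9 len=3
Fragment 4: offset=0 len=3
Fragment 5: offset=18 len=4
Gaps: 6-8 12-15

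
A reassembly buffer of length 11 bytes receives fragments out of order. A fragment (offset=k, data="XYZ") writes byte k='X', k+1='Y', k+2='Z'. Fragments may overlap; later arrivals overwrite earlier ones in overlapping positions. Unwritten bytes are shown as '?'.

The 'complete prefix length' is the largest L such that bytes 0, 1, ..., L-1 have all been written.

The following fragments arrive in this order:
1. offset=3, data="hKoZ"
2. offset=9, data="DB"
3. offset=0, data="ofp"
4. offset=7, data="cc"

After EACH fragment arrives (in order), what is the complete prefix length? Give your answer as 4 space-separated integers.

Answer: 0 0 7 11

Derivation:
Fragment 1: offset=3 data="hKoZ" -> buffer=???hKoZ???? -> prefix_len=0
Fragment 2: offset=9 data="DB" -> buffer=???hKoZ??DB -> prefix_len=0
Fragment 3: offset=0 data="ofp" -> buffer=ofphKoZ??DB -> prefix_len=7
Fragment 4: offset=7 data="cc" -> buffer=ofphKoZccDB -> prefix_len=11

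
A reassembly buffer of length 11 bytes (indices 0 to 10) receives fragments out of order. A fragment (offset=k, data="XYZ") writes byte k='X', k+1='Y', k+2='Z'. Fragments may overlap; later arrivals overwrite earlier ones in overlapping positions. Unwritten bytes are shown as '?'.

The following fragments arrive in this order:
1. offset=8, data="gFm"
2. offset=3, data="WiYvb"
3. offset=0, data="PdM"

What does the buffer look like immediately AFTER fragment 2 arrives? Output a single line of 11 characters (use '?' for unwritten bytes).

Answer: ???WiYvbgFm

Derivation:
Fragment 1: offset=8 data="gFm" -> buffer=????????gFm
Fragment 2: offset=3 data="WiYvb" -> buffer=???WiYvbgFm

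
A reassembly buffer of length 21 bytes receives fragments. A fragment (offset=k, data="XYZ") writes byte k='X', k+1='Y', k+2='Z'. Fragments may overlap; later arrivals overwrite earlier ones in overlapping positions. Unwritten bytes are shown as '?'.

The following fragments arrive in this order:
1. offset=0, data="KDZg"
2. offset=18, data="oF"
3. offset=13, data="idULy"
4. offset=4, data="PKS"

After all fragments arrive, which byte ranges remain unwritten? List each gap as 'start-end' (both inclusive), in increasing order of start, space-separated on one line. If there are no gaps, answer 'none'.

Answer: 7-12 20-20

Derivation:
Fragment 1: offset=0 len=4
Fragment 2: offset=18 len=2
Fragment 3: offset=13 len=5
Fragment 4: offset=4 len=3
Gaps: 7-12 20-20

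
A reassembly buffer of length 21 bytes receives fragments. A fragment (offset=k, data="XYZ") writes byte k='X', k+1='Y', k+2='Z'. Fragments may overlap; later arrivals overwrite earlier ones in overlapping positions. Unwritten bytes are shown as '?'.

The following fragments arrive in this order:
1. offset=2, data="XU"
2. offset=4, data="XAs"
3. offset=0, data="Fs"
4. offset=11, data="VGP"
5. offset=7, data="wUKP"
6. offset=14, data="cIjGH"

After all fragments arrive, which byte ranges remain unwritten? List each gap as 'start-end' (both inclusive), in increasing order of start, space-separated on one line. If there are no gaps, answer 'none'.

Fragment 1: offset=2 len=2
Fragment 2: offset=4 len=3
Fragment 3: offset=0 len=2
Fragment 4: offset=11 len=3
Fragment 5: offset=7 len=4
Fragment 6: offset=14 len=5
Gaps: 19-20

Answer: 19-20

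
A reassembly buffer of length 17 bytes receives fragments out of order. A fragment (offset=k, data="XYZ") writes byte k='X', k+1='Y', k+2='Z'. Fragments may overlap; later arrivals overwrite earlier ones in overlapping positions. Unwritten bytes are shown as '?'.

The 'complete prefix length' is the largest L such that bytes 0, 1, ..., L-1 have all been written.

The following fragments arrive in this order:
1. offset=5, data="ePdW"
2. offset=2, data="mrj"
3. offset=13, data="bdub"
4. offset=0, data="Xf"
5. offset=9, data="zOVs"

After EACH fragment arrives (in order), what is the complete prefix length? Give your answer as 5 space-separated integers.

Fragment 1: offset=5 data="ePdW" -> buffer=?????ePdW???????? -> prefix_len=0
Fragment 2: offset=2 data="mrj" -> buffer=??mrjePdW???????? -> prefix_len=0
Fragment 3: offset=13 data="bdub" -> buffer=??mrjePdW????bdub -> prefix_len=0
Fragment 4: offset=0 data="Xf" -> buffer=XfmrjePdW????bdub -> prefix_len=9
Fragment 5: offset=9 data="zOVs" -> buffer=XfmrjePdWzOVsbdub -> prefix_len=17

Answer: 0 0 0 9 17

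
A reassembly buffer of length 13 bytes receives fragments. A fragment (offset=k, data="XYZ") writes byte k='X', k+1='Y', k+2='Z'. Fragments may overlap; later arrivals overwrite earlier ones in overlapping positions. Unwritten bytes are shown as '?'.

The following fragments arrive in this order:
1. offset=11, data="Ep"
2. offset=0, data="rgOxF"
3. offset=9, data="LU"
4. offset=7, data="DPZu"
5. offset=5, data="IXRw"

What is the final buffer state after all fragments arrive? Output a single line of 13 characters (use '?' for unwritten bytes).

Fragment 1: offset=11 data="Ep" -> buffer=???????????Ep
Fragment 2: offset=0 data="rgOxF" -> buffer=rgOxF??????Ep
Fragment 3: offset=9 data="LU" -> buffer=rgOxF????LUEp
Fragment 4: offset=7 data="DPZu" -> buffer=rgOxF??DPZuEp
Fragment 5: offset=5 data="IXRw" -> buffer=rgOxFIXRwZuEp

Answer: rgOxFIXRwZuEp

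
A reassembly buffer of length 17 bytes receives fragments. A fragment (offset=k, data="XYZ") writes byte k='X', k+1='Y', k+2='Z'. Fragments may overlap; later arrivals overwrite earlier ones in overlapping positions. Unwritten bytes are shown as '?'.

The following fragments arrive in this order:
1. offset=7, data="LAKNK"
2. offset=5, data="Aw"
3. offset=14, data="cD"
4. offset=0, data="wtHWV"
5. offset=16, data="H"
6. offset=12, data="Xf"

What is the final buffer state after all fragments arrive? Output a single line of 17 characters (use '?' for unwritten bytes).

Fragment 1: offset=7 data="LAKNK" -> buffer=???????LAKNK?????
Fragment 2: offset=5 data="Aw" -> buffer=?????AwLAKNK?????
Fragment 3: offset=14 data="cD" -> buffer=?????AwLAKNK??cD?
Fragment 4: offset=0 data="wtHWV" -> buffer=wtHWVAwLAKNK??cD?
Fragment 5: offset=16 data="H" -> buffer=wtHWVAwLAKNK??cDH
Fragment 6: offset=12 data="Xf" -> buffer=wtHWVAwLAKNKXfcDH

Answer: wtHWVAwLAKNKXfcDH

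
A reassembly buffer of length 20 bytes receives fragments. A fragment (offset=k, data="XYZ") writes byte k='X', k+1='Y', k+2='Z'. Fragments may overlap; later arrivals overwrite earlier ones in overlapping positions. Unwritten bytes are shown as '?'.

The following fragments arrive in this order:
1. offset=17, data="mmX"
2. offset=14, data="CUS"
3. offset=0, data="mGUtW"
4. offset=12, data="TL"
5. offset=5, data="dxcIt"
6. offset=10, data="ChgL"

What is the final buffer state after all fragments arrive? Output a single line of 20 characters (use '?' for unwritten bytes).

Answer: mGUtWdxcItChgLCUSmmX

Derivation:
Fragment 1: offset=17 data="mmX" -> buffer=?????????????????mmX
Fragment 2: offset=14 data="CUS" -> buffer=??????????????CUSmmX
Fragment 3: offset=0 data="mGUtW" -> buffer=mGUtW?????????CUSmmX
Fragment 4: offset=12 data="TL" -> buffer=mGUtW???????TLCUSmmX
Fragment 5: offset=5 data="dxcIt" -> buffer=mGUtWdxcIt??TLCUSmmX
Fragment 6: offset=10 data="ChgL" -> buffer=mGUtWdxcItChgLCUSmmX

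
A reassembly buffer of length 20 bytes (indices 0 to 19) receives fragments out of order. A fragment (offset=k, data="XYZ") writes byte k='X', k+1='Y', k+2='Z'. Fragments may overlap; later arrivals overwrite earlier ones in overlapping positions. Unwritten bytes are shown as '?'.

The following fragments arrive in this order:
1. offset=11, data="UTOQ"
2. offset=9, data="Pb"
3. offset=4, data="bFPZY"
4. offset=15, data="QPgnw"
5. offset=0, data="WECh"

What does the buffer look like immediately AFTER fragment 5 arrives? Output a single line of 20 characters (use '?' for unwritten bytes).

Fragment 1: offset=11 data="UTOQ" -> buffer=???????????UTOQ?????
Fragment 2: offset=9 data="Pb" -> buffer=?????????PbUTOQ?????
Fragment 3: offset=4 data="bFPZY" -> buffer=????bFPZYPbUTOQ?????
Fragment 4: offset=15 data="QPgnw" -> buffer=????bFPZYPbUTOQQPgnw
Fragment 5: offset=0 data="WECh" -> buffer=WEChbFPZYPbUTOQQPgnw

Answer: WEChbFPZYPbUTOQQPgnw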